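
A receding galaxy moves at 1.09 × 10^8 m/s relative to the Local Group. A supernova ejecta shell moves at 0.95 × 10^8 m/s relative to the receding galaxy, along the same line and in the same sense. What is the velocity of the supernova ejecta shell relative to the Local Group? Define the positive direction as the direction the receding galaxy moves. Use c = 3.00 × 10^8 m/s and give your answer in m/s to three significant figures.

1.83 × 10^8 m/s

In units of c (dividing by 3.00 × 10^8 m/s): v = 0.363, u' = 0.317.
u = (u' + v)/(1 + u'v/c²):
u = (0.317 + 0.363) / (1 + 0.317·0.363) = 0.6800/1.1151 = 0.6098
(Galilean addition would give +0.680c.)
Converting back: u = 0.6098 × 3.00 × 10^8 m/s.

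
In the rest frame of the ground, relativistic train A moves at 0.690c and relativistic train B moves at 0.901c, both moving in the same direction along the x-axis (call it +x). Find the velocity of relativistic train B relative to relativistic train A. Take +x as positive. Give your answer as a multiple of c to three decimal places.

+0.558c

β_A = 0.690, β_B = 0.901.
Transform to A's frame with the inverse velocity-addition law: u' = (u − v)/(1 − uv/c²), taking u = β_B and v = β_A.
u' = (0.901 − 0.690) / (1 − (0.690)(0.901)) = 0.2110/0.3783 = 0.5577.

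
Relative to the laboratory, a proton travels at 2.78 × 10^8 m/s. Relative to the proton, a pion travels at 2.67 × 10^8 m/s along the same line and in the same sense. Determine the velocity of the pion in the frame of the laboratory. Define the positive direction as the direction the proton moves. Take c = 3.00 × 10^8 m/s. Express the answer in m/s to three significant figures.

In units of c (dividing by 3.00 × 10^8 m/s): v = 0.927, u' = 0.890.
u = (u' + v)/(1 + u'v/c²):
u = (0.890 + 0.927) / (1 + 0.890·0.927) = 1.8167/1.8247 = 0.9956
Converting back: u = 0.9956 × 3.00 × 10^8 m/s.

2.99 × 10^8 m/s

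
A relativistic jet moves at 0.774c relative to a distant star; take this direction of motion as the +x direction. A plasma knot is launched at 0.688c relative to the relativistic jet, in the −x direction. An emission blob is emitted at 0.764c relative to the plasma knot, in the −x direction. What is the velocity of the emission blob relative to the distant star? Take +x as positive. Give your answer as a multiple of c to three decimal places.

Apply u = (u' + v)/(1 + u'v/c²) successively, working outward toward the distant star.
Start: velocity of the relativistic jet relative to the distant star = 0.7740c.
Compose with the plasma knot (u' = -0.688 in the relativistic jet frame): u_1 = (-0.688 + 0.774) / (1 + (-0.688)·0.774) = 0.0860/0.4675 = 0.1840.
Compose with the emission blob (u' = -0.764 in the plasma knot frame): u_2 = (-0.764 + 0.184) / (1 + (-0.764)·0.184) = -0.5800/0.8595 = -0.6749.

-0.675c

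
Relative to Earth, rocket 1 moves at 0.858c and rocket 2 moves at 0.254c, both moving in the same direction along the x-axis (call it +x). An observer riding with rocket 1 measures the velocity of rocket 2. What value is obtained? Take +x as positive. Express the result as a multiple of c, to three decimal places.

β_A = 0.858, β_B = 0.254.
Transform to A's frame with the inverse velocity-addition law: u' = (u − v)/(1 − uv/c²), taking u = β_B and v = β_A.
u' = (0.254 − 0.858) / (1 − (0.858)(0.254)) = -0.6040/0.7821 = -0.7723.

-0.772c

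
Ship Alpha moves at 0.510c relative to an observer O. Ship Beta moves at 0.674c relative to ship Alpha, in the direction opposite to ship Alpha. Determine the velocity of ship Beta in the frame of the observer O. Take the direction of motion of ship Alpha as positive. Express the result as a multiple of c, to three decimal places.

With v = 0.510 and u' = -0.674 (in units of c),
u = (u' + v)/(1 + u'v/c²):
u = (-0.674 + 0.510) / (1 + (-0.674)·0.510) = -0.1640/0.6563 = -0.2499

-0.250c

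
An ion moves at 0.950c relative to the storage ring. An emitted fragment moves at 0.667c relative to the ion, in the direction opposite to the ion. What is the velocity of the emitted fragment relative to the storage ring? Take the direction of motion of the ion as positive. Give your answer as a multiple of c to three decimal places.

With v = 0.950 and u' = -0.667 (in units of c),
u = (u' + v)/(1 + u'v/c²):
u = (-0.667 + 0.950) / (1 + (-0.667)·0.950) = 0.2830/0.3664 = 0.7725
(Galilean addition would give +0.283c.)

+0.772c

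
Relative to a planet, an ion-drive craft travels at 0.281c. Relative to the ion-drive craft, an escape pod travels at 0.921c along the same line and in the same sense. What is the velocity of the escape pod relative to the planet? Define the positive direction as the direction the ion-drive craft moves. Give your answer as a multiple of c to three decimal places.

0.955c

With v = 0.281 and u' = 0.921 (in units of c),
u = (u' + v)/(1 + u'v/c²):
u = (0.921 + 0.281) / (1 + 0.921·0.281) = 1.2020/1.2588 = 0.9549
(Galilean addition would give +1.202c, exceeding c.)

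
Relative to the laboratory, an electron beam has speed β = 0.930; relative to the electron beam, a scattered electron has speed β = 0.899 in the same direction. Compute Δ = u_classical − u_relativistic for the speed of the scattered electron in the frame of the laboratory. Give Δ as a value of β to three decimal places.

Galilean: u_cl = 0.899 + 0.930 = 1.8290.
Relativistic: u_rel = (0.899 + 0.930) / (1 + 0.899·0.930) = 1.8290/1.8361 = 0.9961.
Δ = 1.8290 − 0.9961 = 0.8329.
(The classical prediction exceeds c; the relativistic result does not.)

Δ = 0.833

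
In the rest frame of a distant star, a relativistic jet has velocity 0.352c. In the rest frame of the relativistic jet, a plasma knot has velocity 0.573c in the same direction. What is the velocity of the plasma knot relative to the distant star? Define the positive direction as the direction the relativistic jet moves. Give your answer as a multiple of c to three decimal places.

With v = 0.352 and u' = 0.573 (in units of c),
u = (u' + v)/(1 + u'v/c²):
u = (0.573 + 0.352) / (1 + 0.573·0.352) = 0.9250/1.2017 = 0.7697
(Galilean addition would give +0.925c.)

0.770c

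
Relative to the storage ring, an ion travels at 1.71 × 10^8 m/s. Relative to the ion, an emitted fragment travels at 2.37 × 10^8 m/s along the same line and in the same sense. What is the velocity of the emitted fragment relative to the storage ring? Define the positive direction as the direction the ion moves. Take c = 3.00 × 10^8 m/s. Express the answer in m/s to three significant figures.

In units of c (dividing by 3.00 × 10^8 m/s): v = 0.570, u' = 0.790.
u = (u' + v)/(1 + u'v/c²):
u = (0.790 + 0.570) / (1 + 0.790·0.570) = 1.3600/1.4503 = 0.9377
(Galilean addition would give +1.360c, exceeding c.)
Converting back: u = 0.9377 × 3.00 × 10^8 m/s.

2.81 × 10^8 m/s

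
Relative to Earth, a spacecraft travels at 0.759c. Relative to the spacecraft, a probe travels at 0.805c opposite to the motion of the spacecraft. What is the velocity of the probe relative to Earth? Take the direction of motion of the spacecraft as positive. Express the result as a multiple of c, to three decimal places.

With v = 0.759 and u' = -0.805 (in units of c),
u = (u' + v)/(1 + u'v/c²):
u = (-0.805 + 0.759) / (1 + (-0.805)·0.759) = -0.0460/0.3890 = -0.1183
(Galilean addition would give -0.046c.)

-0.118c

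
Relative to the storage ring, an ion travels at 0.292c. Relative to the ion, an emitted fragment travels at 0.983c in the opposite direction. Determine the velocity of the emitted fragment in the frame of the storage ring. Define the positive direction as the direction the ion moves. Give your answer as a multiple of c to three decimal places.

-0.969c

With v = 0.292 and u' = -0.983 (in units of c),
u = (u' + v)/(1 + u'v/c²):
u = (-0.983 + 0.292) / (1 + (-0.983)·0.292) = -0.6910/0.7130 = -0.9692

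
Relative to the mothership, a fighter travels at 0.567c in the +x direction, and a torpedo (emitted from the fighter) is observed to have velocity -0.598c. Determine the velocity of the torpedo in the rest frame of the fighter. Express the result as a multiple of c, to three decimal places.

-0.870c

Invert the composition law: u' = (u − v)/(1 − uv/c²).
u' = (-0.598 − 0.567) / (1 − (-0.598)(0.567)) = -1.1650/1.3391 = -0.8700.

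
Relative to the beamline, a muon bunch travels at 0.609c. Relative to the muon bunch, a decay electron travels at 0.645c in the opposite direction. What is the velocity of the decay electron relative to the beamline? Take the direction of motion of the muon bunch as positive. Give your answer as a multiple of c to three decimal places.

With v = 0.609 and u' = -0.645 (in units of c),
u = (u' + v)/(1 + u'v/c²):
u = (-0.645 + 0.609) / (1 + (-0.645)·0.609) = -0.0360/0.6072 = -0.0593

-0.059c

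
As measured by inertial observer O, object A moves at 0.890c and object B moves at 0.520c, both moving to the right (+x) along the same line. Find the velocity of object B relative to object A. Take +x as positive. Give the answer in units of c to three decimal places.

-0.689c

β_A = 0.890, β_B = 0.520.
Transform to A's frame with the inverse velocity-addition law: u' = (u − v)/(1 − uv/c²), taking u = β_B and v = β_A.
u' = (0.520 − 0.890) / (1 − (0.890)(0.520)) = -0.3700/0.5372 = -0.6888.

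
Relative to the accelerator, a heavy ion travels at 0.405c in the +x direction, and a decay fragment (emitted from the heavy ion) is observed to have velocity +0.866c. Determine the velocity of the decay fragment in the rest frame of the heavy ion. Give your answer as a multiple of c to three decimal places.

Invert the composition law: u' = (u − v)/(1 − uv/c²).
u' = (0.866 − 0.405) / (1 − (0.866)(0.405)) = 0.4610/0.6493 = 0.7100.

+0.710c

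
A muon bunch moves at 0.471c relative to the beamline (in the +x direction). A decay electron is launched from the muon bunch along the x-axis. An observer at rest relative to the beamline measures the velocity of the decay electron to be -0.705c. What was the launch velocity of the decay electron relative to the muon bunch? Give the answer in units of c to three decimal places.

-0.883c

Invert the composition law: u' = (u − v)/(1 − uv/c²).
u' = (-0.705 − 0.471) / (1 − (-0.705)(0.471)) = -1.1760/1.3321 = -0.8828.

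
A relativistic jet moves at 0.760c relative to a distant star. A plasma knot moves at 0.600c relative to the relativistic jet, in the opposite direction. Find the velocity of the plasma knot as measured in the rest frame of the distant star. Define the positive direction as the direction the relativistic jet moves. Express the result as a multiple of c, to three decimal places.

+0.294c

With v = 0.760 and u' = -0.600 (in units of c),
u = (u' + v)/(1 + u'v/c²):
u = (-0.600 + 0.760) / (1 + (-0.600)·0.760) = 0.1600/0.5440 = 0.2941
(Galilean addition would give +0.160c.)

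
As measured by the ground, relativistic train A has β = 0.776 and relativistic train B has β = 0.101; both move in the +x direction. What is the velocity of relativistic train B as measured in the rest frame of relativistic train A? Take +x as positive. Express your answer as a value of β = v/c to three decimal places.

β_A = 0.776, β_B = 0.101.
Transform to A's frame with the inverse velocity-addition law: u' = (u − v)/(1 − uv/c²), taking u = β_B and v = β_A.
u' = (0.101 − 0.776) / (1 − (0.776)(0.101)) = -0.6750/0.9216 = -0.7324.

β = -0.732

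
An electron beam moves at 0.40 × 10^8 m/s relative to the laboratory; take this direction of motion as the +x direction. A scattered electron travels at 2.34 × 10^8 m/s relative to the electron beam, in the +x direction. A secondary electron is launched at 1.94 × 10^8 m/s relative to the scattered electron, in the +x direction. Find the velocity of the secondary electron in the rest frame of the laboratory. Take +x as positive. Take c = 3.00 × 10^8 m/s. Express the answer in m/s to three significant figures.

Apply u = (u' + v)/(1 + u'v/c²) successively, working outward toward the laboratory.
(Dividing each given speed by c = 3.00 × 10^8 m/s to work in units of c.)
Start: velocity of the electron beam relative to the laboratory = 0.1333c.
Compose with the scattered electron (u' = 0.780 in the electron beam frame): u_1 = (0.780 + 0.133) / (1 + 0.780·0.133) = 0.9133/1.1040 = 0.8273.
Compose with the secondary electron (u' = 0.647 in the scattered electron frame): u_2 = (0.647 + 0.827) / (1 + 0.647·0.827) = 1.4740/1.5350 = 0.9602.
So u = 0.9602 × 3.00 × 10^8 m/s.

2.88 × 10^8 m/s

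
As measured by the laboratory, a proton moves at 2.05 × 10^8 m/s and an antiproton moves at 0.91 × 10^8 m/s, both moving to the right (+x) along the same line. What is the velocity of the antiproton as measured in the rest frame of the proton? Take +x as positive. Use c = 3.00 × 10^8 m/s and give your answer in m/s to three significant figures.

β_A = 0.683, β_B = 0.303 (dividing each by c = 3.00 × 10^8 m/s).
Transform to A's frame with the inverse velocity-addition law: u' = (u − v)/(1 − uv/c²), taking u = β_B and v = β_A.
u' = (0.303 − 0.683) / (1 − (0.683)(0.303)) = -0.3800/0.7927 = -0.4794.
u' = -0.4794 × 3.00 × 10^8 m/s.

-1.44 × 10^8 m/s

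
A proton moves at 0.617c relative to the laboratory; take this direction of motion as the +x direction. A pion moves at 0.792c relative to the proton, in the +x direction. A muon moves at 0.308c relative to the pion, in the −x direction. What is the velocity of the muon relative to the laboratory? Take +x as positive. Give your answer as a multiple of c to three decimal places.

+0.901c

Apply u = (u' + v)/(1 + u'v/c²) successively, working outward toward the laboratory.
Start: velocity of the proton relative to the laboratory = 0.6170c.
Compose with the pion (u' = 0.792 in the proton frame): u_1 = (0.792 + 0.617) / (1 + 0.792·0.617) = 1.4090/1.4887 = 0.9465.
Compose with the muon (u' = -0.308 in the pion frame): u_2 = (-0.308 + 0.946) / (1 + (-0.308)·0.946) = 0.6385/0.7085 = 0.9012.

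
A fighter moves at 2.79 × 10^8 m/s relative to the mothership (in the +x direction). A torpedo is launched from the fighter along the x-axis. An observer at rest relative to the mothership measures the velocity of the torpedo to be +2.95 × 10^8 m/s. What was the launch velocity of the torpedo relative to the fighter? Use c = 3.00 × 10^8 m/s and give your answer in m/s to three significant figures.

v = 0.930c, u = 0.983c.
Invert the composition law: u' = (u − v)/(1 − uv/c²).
u' = (0.983 − 0.930) / (1 − (0.983)(0.930)) = 0.0533/0.0855 = 0.6238.
u' = 0.6238 × 3.00 × 10^8 m/s.

+1.87 × 10^8 m/s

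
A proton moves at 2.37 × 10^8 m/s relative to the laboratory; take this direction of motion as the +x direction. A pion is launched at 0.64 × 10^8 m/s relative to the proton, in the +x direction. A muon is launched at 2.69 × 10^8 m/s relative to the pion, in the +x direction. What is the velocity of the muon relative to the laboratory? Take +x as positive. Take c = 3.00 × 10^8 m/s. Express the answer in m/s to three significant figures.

2.98 × 10^8 m/s

Apply u = (u' + v)/(1 + u'v/c²) successively, working outward toward the laboratory.
(Dividing each given speed by c = 3.00 × 10^8 m/s to work in units of c.)
Start: velocity of the proton relative to the laboratory = 0.7900c.
Compose with the pion (u' = 0.213 in the proton frame): u_1 = (0.213 + 0.790) / (1 + 0.213·0.790) = 1.0033/1.1685 = 0.8586.
Compose with the muon (u' = 0.897 in the pion frame): u_2 = (0.897 + 0.859) / (1 + 0.897·0.859) = 1.7553/1.7699 = 0.9917.
So u = 0.9917 × 3.00 × 10^8 m/s.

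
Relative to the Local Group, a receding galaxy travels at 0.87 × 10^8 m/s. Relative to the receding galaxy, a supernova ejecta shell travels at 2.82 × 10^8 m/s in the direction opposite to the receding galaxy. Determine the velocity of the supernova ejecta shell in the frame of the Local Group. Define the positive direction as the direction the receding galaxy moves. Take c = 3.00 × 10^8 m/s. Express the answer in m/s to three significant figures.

-2.68 × 10^8 m/s

In units of c (dividing by 3.00 × 10^8 m/s): v = 0.290, u' = -0.940.
u = (u' + v)/(1 + u'v/c²):
u = (-0.940 + 0.290) / (1 + (-0.940)·0.290) = -0.6500/0.7274 = -0.8936
Converting back: u = -0.8936 × 3.00 × 10^8 m/s.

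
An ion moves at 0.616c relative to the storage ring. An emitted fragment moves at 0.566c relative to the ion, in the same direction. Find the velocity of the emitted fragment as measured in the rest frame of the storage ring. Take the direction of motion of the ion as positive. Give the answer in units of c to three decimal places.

With v = 0.616 and u' = 0.566 (in units of c),
u = (u' + v)/(1 + u'v/c²):
u = (0.566 + 0.616) / (1 + 0.566·0.616) = 1.1820/1.3487 = 0.8764

0.876c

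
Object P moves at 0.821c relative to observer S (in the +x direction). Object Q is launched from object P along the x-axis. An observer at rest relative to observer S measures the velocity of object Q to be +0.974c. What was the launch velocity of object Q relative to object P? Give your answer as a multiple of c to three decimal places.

+0.764c

Invert the composition law: u' = (u − v)/(1 − uv/c²).
u' = (0.974 − 0.821) / (1 − (0.974)(0.821)) = 0.1530/0.2003 = 0.7637.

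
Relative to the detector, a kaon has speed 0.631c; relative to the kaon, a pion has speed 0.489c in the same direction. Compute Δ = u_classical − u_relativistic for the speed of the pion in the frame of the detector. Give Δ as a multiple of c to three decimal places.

Δ = 0.264c

Galilean: u_cl = 0.489 + 0.631 = 1.1200.
Relativistic: u_rel = (0.489 + 0.631) / (1 + 0.489·0.631) = 1.1200/1.3086 = 0.8559.
Δ = 1.1200 − 0.8559 = 0.2641.
(The classical prediction exceeds c; the relativistic result does not.)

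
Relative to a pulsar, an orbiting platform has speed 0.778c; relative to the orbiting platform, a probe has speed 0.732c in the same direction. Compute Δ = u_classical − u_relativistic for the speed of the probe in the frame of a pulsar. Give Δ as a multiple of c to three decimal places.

Galilean: u_cl = 0.732 + 0.778 = 1.5100.
Relativistic: u_rel = (0.732 + 0.778) / (1 + 0.732·0.778) = 1.5100/1.5695 = 0.9621.
Δ = 1.5100 − 0.9621 = 0.5479.
(The classical prediction exceeds c; the relativistic result does not.)

Δ = 0.548c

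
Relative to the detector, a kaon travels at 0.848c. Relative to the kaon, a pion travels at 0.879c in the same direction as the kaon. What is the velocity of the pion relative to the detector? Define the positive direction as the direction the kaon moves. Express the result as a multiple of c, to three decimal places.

0.989c

With v = 0.848 and u' = 0.879 (in units of c),
u = (u' + v)/(1 + u'v/c²):
u = (0.879 + 0.848) / (1 + 0.879·0.848) = 1.7270/1.7454 = 0.9895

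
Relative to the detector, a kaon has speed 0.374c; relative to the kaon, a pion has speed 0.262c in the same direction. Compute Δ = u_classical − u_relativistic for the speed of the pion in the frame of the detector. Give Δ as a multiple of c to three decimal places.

Δ = 0.057c

Galilean: u_cl = 0.262 + 0.374 = 0.6360.
Relativistic: u_rel = (0.262 + 0.374) / (1 + 0.262·0.374) = 0.6360/1.0980 = 0.5792.
Δ = 0.6360 − 0.5792 = 0.0568.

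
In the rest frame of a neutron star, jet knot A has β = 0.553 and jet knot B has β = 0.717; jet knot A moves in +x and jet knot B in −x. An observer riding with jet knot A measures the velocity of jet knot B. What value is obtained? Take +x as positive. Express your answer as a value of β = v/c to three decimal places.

β = -0.909

β_A = 0.553, β_B = -0.717.
Transform to A's frame with the inverse velocity-addition law: u' = (u − v)/(1 − uv/c²), taking u = β_B and v = β_A.
u' = (-0.717 − 0.553) / (1 − (0.553)(-0.717)) = -1.2700/1.3965 = -0.9094.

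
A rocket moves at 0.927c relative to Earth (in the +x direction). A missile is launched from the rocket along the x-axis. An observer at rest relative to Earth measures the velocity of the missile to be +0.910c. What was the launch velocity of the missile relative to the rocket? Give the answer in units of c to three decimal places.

Invert the composition law: u' = (u − v)/(1 − uv/c²).
u' = (0.910 − 0.927) / (1 − (0.910)(0.927)) = -0.0170/0.1564 = -0.1087.

-0.109c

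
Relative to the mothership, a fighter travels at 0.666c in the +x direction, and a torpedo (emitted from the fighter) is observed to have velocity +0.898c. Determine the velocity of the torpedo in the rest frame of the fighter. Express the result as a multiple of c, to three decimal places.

Invert the composition law: u' = (u − v)/(1 − uv/c²).
u' = (0.898 − 0.666) / (1 − (0.898)(0.666)) = 0.2320/0.4019 = 0.5772.

+0.577c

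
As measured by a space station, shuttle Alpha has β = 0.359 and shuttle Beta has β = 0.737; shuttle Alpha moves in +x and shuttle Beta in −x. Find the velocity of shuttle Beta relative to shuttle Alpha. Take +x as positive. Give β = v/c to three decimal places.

β_A = 0.359, β_B = -0.737.
Transform to A's frame with the inverse velocity-addition law: u' = (u − v)/(1 − uv/c²), taking u = β_B and v = β_A.
u' = (-0.737 − 0.359) / (1 − (0.359)(-0.737)) = -1.0960/1.2646 = -0.8667.

β = -0.867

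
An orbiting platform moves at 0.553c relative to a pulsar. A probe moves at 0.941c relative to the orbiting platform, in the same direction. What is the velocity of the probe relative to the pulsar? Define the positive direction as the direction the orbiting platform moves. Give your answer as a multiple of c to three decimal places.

With v = 0.553 and u' = 0.941 (in units of c),
u = (u' + v)/(1 + u'v/c²):
u = (0.941 + 0.553) / (1 + 0.941·0.553) = 1.4940/1.5204 = 0.9827
(Galilean addition would give +1.494c, exceeding c.)

0.983c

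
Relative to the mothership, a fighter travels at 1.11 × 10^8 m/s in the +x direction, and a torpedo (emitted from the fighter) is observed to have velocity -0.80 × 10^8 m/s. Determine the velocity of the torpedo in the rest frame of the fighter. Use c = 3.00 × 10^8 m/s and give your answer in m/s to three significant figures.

-1.74 × 10^8 m/s

v = 0.370c, u = -0.267c.
Invert the composition law: u' = (u − v)/(1 − uv/c²).
u' = (-0.267 − 0.370) / (1 − (-0.267)(0.370)) = -0.6367/1.0987 = -0.5795.
u' = -0.5795 × 3.00 × 10^8 m/s.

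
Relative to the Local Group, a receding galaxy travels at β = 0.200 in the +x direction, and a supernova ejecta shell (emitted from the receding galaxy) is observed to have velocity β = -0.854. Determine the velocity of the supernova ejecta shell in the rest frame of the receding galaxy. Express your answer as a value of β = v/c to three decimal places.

β = -0.900

Invert the composition law: u' = (u − v)/(1 − uv/c²).
u' = (-0.854 − 0.200) / (1 − (-0.854)(0.200)) = -1.0540/1.1708 = -0.9002.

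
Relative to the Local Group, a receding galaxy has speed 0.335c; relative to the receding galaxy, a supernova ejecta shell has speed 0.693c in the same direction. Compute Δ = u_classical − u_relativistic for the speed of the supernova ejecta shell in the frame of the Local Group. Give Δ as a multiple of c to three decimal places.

Galilean: u_cl = 0.693 + 0.335 = 1.0280.
Relativistic: u_rel = (0.693 + 0.335) / (1 + 0.693·0.335) = 1.0280/1.2322 = 0.8343.
Δ = 1.0280 − 0.8343 = 0.1937.
(The classical prediction exceeds c; the relativistic result does not.)

Δ = 0.194c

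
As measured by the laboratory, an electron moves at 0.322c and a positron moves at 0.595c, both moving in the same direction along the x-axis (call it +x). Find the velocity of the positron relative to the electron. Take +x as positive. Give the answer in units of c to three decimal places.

β_A = 0.322, β_B = 0.595.
Transform to A's frame with the inverse velocity-addition law: u' = (u − v)/(1 − uv/c²), taking u = β_B and v = β_A.
u' = (0.595 − 0.322) / (1 − (0.322)(0.595)) = 0.2730/0.8084 = 0.3377.

+0.338c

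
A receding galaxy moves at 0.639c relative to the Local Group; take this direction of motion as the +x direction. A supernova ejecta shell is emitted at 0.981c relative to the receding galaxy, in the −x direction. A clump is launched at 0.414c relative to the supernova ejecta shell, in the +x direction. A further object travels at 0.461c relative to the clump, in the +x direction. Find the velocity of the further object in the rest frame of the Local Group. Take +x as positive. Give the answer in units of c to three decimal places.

-0.557c

Apply u = (u' + v)/(1 + u'v/c²) successively, working outward toward the Local Group.
Start: velocity of the receding galaxy relative to the Local Group = 0.6390c.
Compose with the supernova ejecta shell (u' = -0.981 in the receding galaxy frame): u_1 = (-0.981 + 0.639) / (1 + (-0.981)·0.639) = -0.3420/0.3731 = -0.9165.
Compose with the clump (u' = 0.414 in the supernova ejecta shell frame): u_2 = (0.414 + (-0.917)) / (1 + 0.414·(-0.917)) = -0.5025/0.6206 = -0.8098.
Compose with the further object (u' = 0.461 in the clump frame): u_3 = (0.461 + (-0.810)) / (1 + 0.461·(-0.810)) = -0.3488/0.6267 = -0.5567.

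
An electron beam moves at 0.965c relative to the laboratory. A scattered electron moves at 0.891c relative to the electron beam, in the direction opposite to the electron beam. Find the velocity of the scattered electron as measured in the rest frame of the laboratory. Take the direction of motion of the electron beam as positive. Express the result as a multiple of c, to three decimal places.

+0.528c

With v = 0.965 and u' = -0.891 (in units of c),
u = (u' + v)/(1 + u'v/c²):
u = (-0.891 + 0.965) / (1 + (-0.891)·0.965) = 0.0740/0.1402 = 0.5279
(Galilean addition would give +0.074c.)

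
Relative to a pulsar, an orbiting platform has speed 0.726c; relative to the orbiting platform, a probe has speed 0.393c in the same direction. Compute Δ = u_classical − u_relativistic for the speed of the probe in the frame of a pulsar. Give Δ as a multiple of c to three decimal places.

Δ = 0.248c

Galilean: u_cl = 0.393 + 0.726 = 1.1190.
Relativistic: u_rel = (0.393 + 0.726) / (1 + 0.393·0.726) = 1.1190/1.2853 = 0.8706.
Δ = 1.1190 − 0.8706 = 0.2484.
(The classical prediction exceeds c; the relativistic result does not.)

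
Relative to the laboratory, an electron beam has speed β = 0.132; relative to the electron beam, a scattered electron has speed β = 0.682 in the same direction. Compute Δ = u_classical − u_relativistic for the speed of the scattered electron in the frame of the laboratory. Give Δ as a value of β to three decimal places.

Galilean: u_cl = 0.682 + 0.132 = 0.8140.
Relativistic: u_rel = (0.682 + 0.132) / (1 + 0.682·0.132) = 0.8140/1.0900 = 0.7468.
Δ = 0.8140 − 0.7468 = 0.0672.

Δ = 0.067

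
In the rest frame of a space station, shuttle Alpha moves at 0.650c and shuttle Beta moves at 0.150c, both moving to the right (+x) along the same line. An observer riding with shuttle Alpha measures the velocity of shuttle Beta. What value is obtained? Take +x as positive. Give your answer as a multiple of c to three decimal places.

-0.554c

β_A = 0.650, β_B = 0.150.
Transform to A's frame with the inverse velocity-addition law: u' = (u − v)/(1 − uv/c²), taking u = β_B and v = β_A.
u' = (0.150 − 0.650) / (1 − (0.650)(0.150)) = -0.5000/0.9025 = -0.5540.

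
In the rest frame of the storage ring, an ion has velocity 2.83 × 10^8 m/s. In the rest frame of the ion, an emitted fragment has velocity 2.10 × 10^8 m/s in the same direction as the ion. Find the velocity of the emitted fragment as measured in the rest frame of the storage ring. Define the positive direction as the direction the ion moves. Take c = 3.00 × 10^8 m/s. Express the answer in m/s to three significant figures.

2.97 × 10^8 m/s

In units of c (dividing by 3.00 × 10^8 m/s): v = 0.943, u' = 0.700.
u = (u' + v)/(1 + u'v/c²):
u = (0.700 + 0.943) / (1 + 0.700·0.943) = 1.6433/1.6603 = 0.9898
Converting back: u = 0.9898 × 3.00 × 10^8 m/s.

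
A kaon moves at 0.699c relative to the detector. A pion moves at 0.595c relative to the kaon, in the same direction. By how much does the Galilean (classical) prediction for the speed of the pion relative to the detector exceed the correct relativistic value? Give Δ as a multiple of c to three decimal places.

Δ = 0.380c

Galilean: u_cl = 0.595 + 0.699 = 1.2940.
Relativistic: u_rel = (0.595 + 0.699) / (1 + 0.595·0.699) = 1.2940/1.4159 = 0.9139.
Δ = 1.2940 − 0.9139 = 0.3801.
(The classical prediction exceeds c; the relativistic result does not.)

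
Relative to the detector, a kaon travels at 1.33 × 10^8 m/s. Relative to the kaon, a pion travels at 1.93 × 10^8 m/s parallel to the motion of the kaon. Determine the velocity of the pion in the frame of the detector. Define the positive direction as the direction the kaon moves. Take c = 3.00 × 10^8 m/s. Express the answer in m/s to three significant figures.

2.54 × 10^8 m/s

In units of c (dividing by 3.00 × 10^8 m/s): v = 0.443, u' = 0.643.
u = (u' + v)/(1 + u'v/c²):
u = (0.643 + 0.443) / (1 + 0.643·0.443) = 1.0867/1.2852 = 0.8455
(Galilean addition would give +1.087c, exceeding c.)
Converting back: u = 0.8455 × 3.00 × 10^8 m/s.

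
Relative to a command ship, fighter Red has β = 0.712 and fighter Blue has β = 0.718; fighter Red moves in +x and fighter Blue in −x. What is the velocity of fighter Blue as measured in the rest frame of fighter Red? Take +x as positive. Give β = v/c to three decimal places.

β = -0.946

β_A = 0.712, β_B = -0.718.
Transform to A's frame with the inverse velocity-addition law: u' = (u − v)/(1 − uv/c²), taking u = β_B and v = β_A.
u' = (-0.718 − 0.712) / (1 − (0.712)(-0.718)) = -1.4300/1.5112 = -0.9463.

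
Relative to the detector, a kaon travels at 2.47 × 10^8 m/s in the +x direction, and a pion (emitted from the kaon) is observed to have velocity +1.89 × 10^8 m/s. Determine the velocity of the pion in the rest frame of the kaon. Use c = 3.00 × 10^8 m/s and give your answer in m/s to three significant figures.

-1.21 × 10^8 m/s

v = 0.823c, u = 0.630c.
Invert the composition law: u' = (u − v)/(1 − uv/c²).
u' = (0.630 − 0.823) / (1 − (0.630)(0.823)) = -0.1933/0.4813 = -0.4017.
u' = -0.4017 × 3.00 × 10^8 m/s.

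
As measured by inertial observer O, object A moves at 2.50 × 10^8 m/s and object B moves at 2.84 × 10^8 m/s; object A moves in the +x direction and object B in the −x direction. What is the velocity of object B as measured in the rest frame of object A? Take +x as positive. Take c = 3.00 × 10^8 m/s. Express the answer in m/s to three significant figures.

β_A = 0.833, β_B = -0.947 (dividing each by c = 3.00 × 10^8 m/s).
Transform to A's frame with the inverse velocity-addition law: u' = (u − v)/(1 − uv/c²), taking u = β_B and v = β_A.
u' = (-0.947 − 0.833) / (1 − (0.833)(-0.947)) = -1.7800/1.7889 = -0.9950.
u' = -0.9950 × 3.00 × 10^8 m/s.

-2.99 × 10^8 m/s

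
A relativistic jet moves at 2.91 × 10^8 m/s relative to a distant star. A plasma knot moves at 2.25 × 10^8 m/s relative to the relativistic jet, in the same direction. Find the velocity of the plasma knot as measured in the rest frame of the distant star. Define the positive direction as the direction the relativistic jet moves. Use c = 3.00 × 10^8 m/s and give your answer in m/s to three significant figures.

In units of c (dividing by 3.00 × 10^8 m/s): v = 0.970, u' = 0.750.
u = (u' + v)/(1 + u'v/c²):
u = (0.750 + 0.970) / (1 + 0.750·0.970) = 1.7200/1.7275 = 0.9957
Converting back: u = 0.9957 × 3.00 × 10^8 m/s.

2.99 × 10^8 m/s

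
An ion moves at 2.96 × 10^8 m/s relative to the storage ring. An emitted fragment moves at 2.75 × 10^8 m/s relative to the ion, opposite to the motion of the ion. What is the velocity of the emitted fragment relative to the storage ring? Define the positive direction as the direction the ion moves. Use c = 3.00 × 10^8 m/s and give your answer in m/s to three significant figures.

In units of c (dividing by 3.00 × 10^8 m/s): v = 0.987, u' = -0.917.
u = (u' + v)/(1 + u'v/c²):
u = (-0.917 + 0.987) / (1 + (-0.917)·0.987) = 0.0700/0.0956 = 0.7326
Converting back: u = 0.7326 × 3.00 × 10^8 m/s.

+2.20 × 10^8 m/s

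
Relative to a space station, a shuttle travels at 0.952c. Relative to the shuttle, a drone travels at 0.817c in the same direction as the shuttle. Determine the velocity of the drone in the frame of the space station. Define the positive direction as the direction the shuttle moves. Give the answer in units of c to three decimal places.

0.995c

With v = 0.952 and u' = 0.817 (in units of c),
u = (u' + v)/(1 + u'v/c²):
u = (0.817 + 0.952) / (1 + 0.817·0.952) = 1.7690/1.7778 = 0.9951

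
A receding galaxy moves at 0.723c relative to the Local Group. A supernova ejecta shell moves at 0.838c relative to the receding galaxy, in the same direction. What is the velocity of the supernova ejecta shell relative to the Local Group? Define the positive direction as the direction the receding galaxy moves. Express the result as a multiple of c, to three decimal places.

0.972c

With v = 0.723 and u' = 0.838 (in units of c),
u = (u' + v)/(1 + u'v/c²):
u = (0.838 + 0.723) / (1 + 0.838·0.723) = 1.5610/1.6059 = 0.9721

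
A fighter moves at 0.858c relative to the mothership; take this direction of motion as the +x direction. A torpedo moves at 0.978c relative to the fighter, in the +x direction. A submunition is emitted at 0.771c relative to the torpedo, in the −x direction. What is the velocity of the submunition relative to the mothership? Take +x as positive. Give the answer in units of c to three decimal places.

+0.987c

Apply u = (u' + v)/(1 + u'v/c²) successively, working outward toward the mothership.
Start: velocity of the fighter relative to the mothership = 0.8580c.
Compose with the torpedo (u' = 0.978 in the fighter frame): u_1 = (0.978 + 0.858) / (1 + 0.978·0.858) = 1.8360/1.8391 = 0.9983.
Compose with the submunition (u' = -0.771 in the torpedo frame): u_2 = (-0.771 + 0.998) / (1 + (-0.771)·0.998) = 0.2273/0.2303 = 0.9869.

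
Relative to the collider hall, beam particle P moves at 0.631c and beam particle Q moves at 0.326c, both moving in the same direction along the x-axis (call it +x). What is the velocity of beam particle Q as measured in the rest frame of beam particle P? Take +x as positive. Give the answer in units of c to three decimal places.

-0.384c

β_A = 0.631, β_B = 0.326.
Transform to A's frame with the inverse velocity-addition law: u' = (u − v)/(1 − uv/c²), taking u = β_B and v = β_A.
u' = (0.326 − 0.631) / (1 − (0.631)(0.326)) = -0.3050/0.7943 = -0.3840.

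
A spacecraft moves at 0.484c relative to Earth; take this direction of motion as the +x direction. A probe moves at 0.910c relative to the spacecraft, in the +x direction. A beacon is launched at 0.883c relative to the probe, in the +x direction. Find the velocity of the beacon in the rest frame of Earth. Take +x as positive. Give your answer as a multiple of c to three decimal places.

Apply u = (u' + v)/(1 + u'v/c²) successively, working outward toward Earth.
Start: velocity of the spacecraft relative to Earth = 0.4840c.
Compose with the probe (u' = 0.910 in the spacecraft frame): u_1 = (0.910 + 0.484) / (1 + 0.910·0.484) = 1.3940/1.4404 = 0.9678.
Compose with the beacon (u' = 0.883 in the probe frame): u_2 = (0.883 + 0.968) / (1 + 0.883·0.968) = 1.8508/1.8545 = 0.9980.

0.998c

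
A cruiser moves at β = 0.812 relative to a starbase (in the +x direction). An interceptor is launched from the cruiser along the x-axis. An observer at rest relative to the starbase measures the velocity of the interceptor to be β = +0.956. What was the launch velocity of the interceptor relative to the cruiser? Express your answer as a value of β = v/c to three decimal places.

Invert the composition law: u' = (u − v)/(1 − uv/c²).
u' = (0.956 − 0.812) / (1 − (0.956)(0.812)) = 0.1440/0.2237 = 0.6436.

β = +0.644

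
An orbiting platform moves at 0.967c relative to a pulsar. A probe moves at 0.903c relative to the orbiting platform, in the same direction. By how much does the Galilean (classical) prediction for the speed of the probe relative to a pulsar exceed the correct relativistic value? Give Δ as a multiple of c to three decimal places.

Δ = 0.872c

Galilean: u_cl = 0.903 + 0.967 = 1.8700.
Relativistic: u_rel = (0.903 + 0.967) / (1 + 0.903·0.967) = 1.8700/1.8732 = 0.9983.
Δ = 1.8700 − 0.9983 = 0.8717.
(The classical prediction exceeds c; the relativistic result does not.)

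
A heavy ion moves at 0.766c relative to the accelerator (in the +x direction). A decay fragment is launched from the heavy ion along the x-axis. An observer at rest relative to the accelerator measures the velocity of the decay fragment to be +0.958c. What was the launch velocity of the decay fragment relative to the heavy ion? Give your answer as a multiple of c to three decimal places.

Invert the composition law: u' = (u − v)/(1 − uv/c²).
u' = (0.958 − 0.766) / (1 − (0.958)(0.766)) = 0.1920/0.2662 = 0.7213.

+0.721c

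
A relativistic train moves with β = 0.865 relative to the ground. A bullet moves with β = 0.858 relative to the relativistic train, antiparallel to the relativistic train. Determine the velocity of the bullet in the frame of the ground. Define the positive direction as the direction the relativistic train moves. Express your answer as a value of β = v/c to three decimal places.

With v = 0.865 and u' = -0.858 (in units of c),
u = (u' + v)/(1 + u'v/c²):
u = (-0.858 + 0.865) / (1 + (-0.858)·0.865) = 0.0070/0.2578 = 0.0271
(Galilean addition would give +0.007c.)

β = +0.027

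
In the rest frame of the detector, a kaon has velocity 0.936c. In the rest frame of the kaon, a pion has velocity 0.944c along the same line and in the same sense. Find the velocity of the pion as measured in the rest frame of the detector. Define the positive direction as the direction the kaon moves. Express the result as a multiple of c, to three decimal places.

0.998c

With v = 0.936 and u' = 0.944 (in units of c),
u = (u' + v)/(1 + u'v/c²):
u = (0.944 + 0.936) / (1 + 0.944·0.936) = 1.8800/1.8836 = 0.9981
(Galilean addition would give +1.880c, exceeding c.)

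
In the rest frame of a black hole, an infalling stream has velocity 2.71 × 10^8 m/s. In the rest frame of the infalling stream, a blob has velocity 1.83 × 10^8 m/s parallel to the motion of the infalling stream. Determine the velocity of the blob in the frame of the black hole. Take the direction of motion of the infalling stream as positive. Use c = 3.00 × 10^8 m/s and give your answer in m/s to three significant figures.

In units of c (dividing by 3.00 × 10^8 m/s): v = 0.903, u' = 0.610.
u = (u' + v)/(1 + u'v/c²):
u = (0.610 + 0.903) / (1 + 0.610·0.903) = 1.5133/1.5510 = 0.9757
Converting back: u = 0.9757 × 3.00 × 10^8 m/s.

2.93 × 10^8 m/s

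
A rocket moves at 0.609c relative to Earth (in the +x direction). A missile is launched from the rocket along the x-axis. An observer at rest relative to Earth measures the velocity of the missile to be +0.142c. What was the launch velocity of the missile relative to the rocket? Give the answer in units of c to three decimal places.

Invert the composition law: u' = (u − v)/(1 − uv/c²).
u' = (0.142 − 0.609) / (1 − (0.142)(0.609)) = -0.4670/0.9135 = -0.5112.

-0.511c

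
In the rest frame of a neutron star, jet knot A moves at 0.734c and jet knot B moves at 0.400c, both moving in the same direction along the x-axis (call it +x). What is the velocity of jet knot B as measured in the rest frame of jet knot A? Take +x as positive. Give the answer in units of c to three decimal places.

β_A = 0.734, β_B = 0.400.
Transform to A's frame with the inverse velocity-addition law: u' = (u − v)/(1 − uv/c²), taking u = β_B and v = β_A.
u' = (0.400 − 0.734) / (1 − (0.734)(0.400)) = -0.3340/0.7064 = -0.4728.

-0.473c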